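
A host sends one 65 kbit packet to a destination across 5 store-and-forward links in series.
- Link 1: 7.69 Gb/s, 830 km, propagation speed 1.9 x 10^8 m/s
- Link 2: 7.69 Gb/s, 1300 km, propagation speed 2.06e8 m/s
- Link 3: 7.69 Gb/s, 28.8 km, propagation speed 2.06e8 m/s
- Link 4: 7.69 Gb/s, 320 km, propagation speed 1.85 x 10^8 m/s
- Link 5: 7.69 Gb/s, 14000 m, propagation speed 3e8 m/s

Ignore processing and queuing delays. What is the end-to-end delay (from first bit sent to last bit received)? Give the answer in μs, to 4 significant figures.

L = 65000 bits.
Transmission delay per hop = L/R = 65000/7690000000 = 8.45254 μs; 5 hops → 42.2627 μs.
Propagation delays (d/s per hop): 4368.42, 6310.68, 139.806, 1729.73, 46.6667 μs; sum = 12595.3 μs.
End-to-end = 12640 μs.

12640 μs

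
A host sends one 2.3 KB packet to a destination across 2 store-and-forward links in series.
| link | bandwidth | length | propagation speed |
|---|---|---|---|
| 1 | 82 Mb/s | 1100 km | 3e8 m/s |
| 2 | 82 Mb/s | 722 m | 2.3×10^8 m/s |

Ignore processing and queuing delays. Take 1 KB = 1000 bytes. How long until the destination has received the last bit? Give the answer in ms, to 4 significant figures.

L = 18400 bits.
Transmission delay per hop = L/R = 18400/82000000 = 0.22439 ms; 2 hops → 0.44878 ms.
Propagation delays (d/s per hop): 3.66667, 0.00313913 ms; sum = 3.66981 ms.
End-to-end = 4.119 ms.

4.119 ms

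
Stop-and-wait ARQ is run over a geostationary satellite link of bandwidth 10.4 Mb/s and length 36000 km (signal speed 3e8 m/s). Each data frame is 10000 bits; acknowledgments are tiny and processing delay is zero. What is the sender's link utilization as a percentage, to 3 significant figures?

0.399 %

t_tx = L/R = 10000/10400000 = 0.000961538 s.
t_prop = 36000000/300000000 = 0.12 s; RTT = 0.24 s.
Cycle = t_tx + RTT = 0.240962 s.
Utilization = t_tx / cycle = 0.000961538/0.240962 = 0.399 %.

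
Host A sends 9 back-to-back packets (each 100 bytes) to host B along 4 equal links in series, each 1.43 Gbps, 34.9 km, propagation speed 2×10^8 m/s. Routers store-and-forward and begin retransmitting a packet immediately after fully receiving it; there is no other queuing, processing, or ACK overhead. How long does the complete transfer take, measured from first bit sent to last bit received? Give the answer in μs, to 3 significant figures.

705 μs

Per-hop transmission t_tx = L/R = 800/1430000000 = 0.559441 μs.
Per-hop propagation t_prop = 34900/200000000 = 174.5 μs.
Pipeline fill: first packet needs 4·t_tx to clear all hops; remaining 8 packets each add one t_tx.
Total = (4+9-1)·t_tx + 4·t_prop = 12·0.559441 + 4·174.5 = 705 μs.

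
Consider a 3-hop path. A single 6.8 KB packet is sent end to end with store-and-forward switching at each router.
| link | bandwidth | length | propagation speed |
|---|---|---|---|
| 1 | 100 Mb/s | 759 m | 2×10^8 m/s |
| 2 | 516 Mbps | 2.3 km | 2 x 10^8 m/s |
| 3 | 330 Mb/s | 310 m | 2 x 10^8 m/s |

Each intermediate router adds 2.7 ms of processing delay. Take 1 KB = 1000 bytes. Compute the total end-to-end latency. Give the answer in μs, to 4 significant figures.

6231 μs

L = 54400 bits.
Transmission delays (L/R per hop): 544, 105.426, 164.848 μs; sum = 814.275 μs.
Propagation delays (d/s per hop): 3.795, 11.5, 1.55 μs; sum = 16.845 μs.
Processing at 2 router(s): 2 × 2.7 ms = 5400 μs.
End-to-end = 6231 μs.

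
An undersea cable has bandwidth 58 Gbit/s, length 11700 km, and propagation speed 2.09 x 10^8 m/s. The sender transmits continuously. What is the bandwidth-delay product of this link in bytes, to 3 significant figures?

406000000 bytes

Propagation delay = 11700000 / 209000000 = 0.0559809 s.
BDP = R × t_prop = 58000000000 × 0.0559809 = 3246890000 bits.
In bytes: 3246890000/8 = 406000000 bytes.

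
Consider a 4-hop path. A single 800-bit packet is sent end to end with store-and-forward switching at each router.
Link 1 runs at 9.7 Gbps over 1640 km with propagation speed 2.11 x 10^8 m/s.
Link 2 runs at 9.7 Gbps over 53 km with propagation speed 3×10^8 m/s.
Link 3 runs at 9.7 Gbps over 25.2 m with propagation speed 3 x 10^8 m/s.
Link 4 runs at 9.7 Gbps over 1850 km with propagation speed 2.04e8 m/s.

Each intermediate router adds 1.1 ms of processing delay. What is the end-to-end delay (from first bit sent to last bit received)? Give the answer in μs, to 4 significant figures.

20320 μs

Transmission delay per hop = L/R = 800/9700000000 = 0.0824742 μs; 4 hops → 0.329897 μs.
Propagation delays (d/s per hop): 7772.51, 176.667, 0.084, 9068.63 μs; sum = 17017.9 μs.
Processing at 3 router(s): 3 × 1.1 ms = 3300 μs.
End-to-end = 20320 μs.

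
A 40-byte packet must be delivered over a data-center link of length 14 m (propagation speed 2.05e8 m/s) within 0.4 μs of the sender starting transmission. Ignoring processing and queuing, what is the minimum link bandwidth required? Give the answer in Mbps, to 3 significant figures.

965 Mbps

L = 320 bits.
Propagation delay = 14 / 2.05e+08 = 0.0682927 μs.
Transmission budget = 0.4 − 0.0682927 = 0.331707 μs.
R ≥ L / t_tx = 320 bits / 3.31707e-07 s = 965 Mbps.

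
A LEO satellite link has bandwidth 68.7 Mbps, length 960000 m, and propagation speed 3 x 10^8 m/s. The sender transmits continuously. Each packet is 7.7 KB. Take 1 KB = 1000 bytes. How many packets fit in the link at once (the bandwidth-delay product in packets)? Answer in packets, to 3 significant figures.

3.57 packets

Propagation delay = 960000 / 300000000 = 0.0032 s.
BDP = R × t_prop = 68700000 × 0.0032 = 219840 bits.
In packets of 61600 bits: 3.57 packets.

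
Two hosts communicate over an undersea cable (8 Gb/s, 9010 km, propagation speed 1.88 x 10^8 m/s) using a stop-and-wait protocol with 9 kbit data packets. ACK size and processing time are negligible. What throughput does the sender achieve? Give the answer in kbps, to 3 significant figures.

93.9 kbps

t_tx = L/R = 9000/8000000000 = 1.125e-06 s.
t_prop = 9010000/188000000 = 0.0479255 s; RTT = 0.0958511 s.
Cycle = t_tx + RTT = 0.0958522 s.
Throughput = L / cycle = 9000 / 0.0958522 = 93.9 kbps.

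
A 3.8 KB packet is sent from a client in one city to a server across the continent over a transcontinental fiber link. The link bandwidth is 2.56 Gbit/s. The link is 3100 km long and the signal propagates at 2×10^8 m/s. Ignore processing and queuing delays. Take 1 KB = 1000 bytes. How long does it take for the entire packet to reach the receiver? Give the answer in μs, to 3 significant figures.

15500 μs

L = 30400 bits.
Transmission delay = L/R = 30400 / 2560000000 = 11.875 μs.
Propagation delay = d/s = 3100000 m / 200000000 m/s = 15500 μs.
Total = 15500 μs.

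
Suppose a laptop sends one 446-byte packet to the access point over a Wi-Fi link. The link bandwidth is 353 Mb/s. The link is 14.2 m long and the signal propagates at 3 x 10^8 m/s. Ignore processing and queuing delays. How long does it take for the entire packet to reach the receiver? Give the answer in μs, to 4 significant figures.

10.15 μs

L = 446 × 8 = 3568 bits.
Transmission delay = L/R = 3568 / 353000000 = 10.1076 μs.
Propagation delay = d/s = 14.2 m / 300000000 m/s = 0.0473333 μs.
Total = 10.15 μs.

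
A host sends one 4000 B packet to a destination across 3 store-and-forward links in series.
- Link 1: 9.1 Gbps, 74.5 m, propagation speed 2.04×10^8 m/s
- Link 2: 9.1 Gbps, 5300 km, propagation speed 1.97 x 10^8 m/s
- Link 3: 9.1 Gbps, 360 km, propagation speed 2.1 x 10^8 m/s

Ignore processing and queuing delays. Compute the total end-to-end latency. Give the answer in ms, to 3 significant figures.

L = 4000 × 8 = 32000 bits.
Transmission delay per hop = L/R = 32000/9100000000 = 0.00351648 ms; 3 hops → 0.0105495 ms.
Propagation delays (d/s per hop): 0.000365196, 26.9036, 1.71429 ms; sum = 28.6182 ms.
End-to-end = 28.6 ms.

28.6 ms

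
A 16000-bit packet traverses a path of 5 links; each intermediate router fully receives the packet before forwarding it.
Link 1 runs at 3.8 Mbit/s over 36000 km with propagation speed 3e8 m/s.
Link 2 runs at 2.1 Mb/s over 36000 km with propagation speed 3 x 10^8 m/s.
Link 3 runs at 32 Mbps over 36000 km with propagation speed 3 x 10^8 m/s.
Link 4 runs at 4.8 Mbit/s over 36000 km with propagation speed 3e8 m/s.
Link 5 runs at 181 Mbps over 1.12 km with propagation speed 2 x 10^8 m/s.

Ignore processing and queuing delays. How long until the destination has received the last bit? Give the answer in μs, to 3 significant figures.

496000 μs

Transmission delays (L/R per hop): 4210.53, 7619.05, 500, 3333.33, 88.3978 μs; sum = 15751.3 μs.
Propagation delays (d/s per hop): 120000, 120000, 120000, 120000, 5.6 μs; sum = 480006 μs.
End-to-end = 496000 μs.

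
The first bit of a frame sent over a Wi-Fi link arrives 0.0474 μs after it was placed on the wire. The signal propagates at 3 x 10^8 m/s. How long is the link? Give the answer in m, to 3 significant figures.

14.2 m

d = s × t_prop = 300000000 × 4.74e-08 = 14.2 m.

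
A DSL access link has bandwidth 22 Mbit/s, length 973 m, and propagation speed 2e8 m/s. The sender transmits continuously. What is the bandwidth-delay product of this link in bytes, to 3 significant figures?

13.4 bytes

Propagation delay = 973 / 200000000 = 4.865e-06 s.
BDP = R × t_prop = 22000000 × 4.865e-06 = 107.03 bits.
In bytes: 107.03/8 = 13.4 bytes.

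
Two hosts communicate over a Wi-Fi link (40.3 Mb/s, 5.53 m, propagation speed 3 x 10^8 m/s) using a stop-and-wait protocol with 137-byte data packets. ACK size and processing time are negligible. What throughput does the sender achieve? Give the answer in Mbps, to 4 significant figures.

t_tx = L/R = 1096/40300000 = 2.7196e-05 s.
t_prop = 5.53/300000000 = 1.84333e-08 s; RTT = 3.68667e-08 s.
Cycle = t_tx + RTT = 2.72329e-05 s.
Throughput = L / cycle = 1096 / 2.72329e-05 = 40.25 Mbps.

40.25 Mbps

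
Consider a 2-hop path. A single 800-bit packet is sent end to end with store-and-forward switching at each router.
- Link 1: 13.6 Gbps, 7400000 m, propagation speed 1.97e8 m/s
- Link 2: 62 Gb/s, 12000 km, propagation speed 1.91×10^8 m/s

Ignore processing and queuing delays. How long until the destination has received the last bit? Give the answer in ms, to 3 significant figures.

100 ms

Transmission delays (L/R per hop): 5.88235e-05, 1.29032e-05 ms; sum = 7.17268e-05 ms.
Propagation delays (d/s per hop): 37.5635, 62.8272 ms; sum = 100.391 ms.
End-to-end = 100 ms.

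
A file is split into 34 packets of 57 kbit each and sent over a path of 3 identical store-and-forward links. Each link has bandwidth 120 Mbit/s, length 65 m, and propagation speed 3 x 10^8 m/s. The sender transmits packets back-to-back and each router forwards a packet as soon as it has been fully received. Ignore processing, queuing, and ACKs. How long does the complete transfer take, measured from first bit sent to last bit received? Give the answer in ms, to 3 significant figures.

Per-hop transmission t_tx = L/R = 57000/120000000 = 0.475 ms.
Per-hop propagation t_prop = 65/300000000 = 0.000216667 ms.
Pipeline fill: first packet needs 3·t_tx to clear all hops; remaining 33 packets each add one t_tx.
Total = (3+34-1)·t_tx + 3·t_prop = 36·0.475 + 3·0.000216667 = 17.1 ms.

17.1 ms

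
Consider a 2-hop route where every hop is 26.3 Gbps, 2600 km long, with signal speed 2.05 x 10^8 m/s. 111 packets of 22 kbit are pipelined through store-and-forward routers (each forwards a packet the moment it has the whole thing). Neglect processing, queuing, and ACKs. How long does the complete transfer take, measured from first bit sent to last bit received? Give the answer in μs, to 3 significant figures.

Per-hop transmission t_tx = L/R = 22000/26300000000 = 0.836502 μs.
Per-hop propagation t_prop = 2600000/2.05e+08 = 12682.9 μs.
Pipeline fill: first packet needs 2·t_tx to clear all hops; remaining 110 packets each add one t_tx.
Total = (2+111-1)·t_tx + 2·t_prop = 112·0.836502 + 2·12682.9 = 25500 μs.

25500 μs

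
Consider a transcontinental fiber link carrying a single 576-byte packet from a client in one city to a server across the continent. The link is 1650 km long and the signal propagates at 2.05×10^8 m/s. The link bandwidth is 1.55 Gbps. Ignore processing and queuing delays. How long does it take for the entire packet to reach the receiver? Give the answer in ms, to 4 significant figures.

L = 576 × 8 = 4608 bits.
Transmission delay = L/R = 4608 / 1550000000 = 0.0029729 ms.
Propagation delay = d/s = 1650000 m / 2.05e+08 m/s = 8.04878 ms.
Total = 8.052 ms.

8.052 ms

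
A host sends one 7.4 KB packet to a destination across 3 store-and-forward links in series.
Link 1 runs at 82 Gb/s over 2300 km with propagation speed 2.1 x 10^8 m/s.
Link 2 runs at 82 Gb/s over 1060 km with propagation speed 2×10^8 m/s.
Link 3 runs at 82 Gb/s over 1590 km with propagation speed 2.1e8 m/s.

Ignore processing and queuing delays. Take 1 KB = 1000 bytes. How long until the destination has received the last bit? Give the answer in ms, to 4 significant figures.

L = 59200 bits.
Transmission delay per hop = L/R = 59200/82000000000 = 0.000721951 ms; 3 hops → 0.00216585 ms.
Propagation delays (d/s per hop): 10.9524, 5.3, 7.57143 ms; sum = 23.8238 ms.
End-to-end = 23.83 ms.

23.83 ms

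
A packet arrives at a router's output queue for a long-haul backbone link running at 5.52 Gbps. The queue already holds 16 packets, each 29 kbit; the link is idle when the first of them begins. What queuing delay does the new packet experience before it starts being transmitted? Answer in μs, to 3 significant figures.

84.1 μs

Each queued packet: L/R = 29000/5520000000 = 5.25362 μs.
16 queued → 84.058 μs.
Queuing delay = 84.1 μs.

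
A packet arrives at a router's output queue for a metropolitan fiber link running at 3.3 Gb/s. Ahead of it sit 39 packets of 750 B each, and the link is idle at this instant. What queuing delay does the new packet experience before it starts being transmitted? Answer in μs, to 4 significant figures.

Each queued packet: L/R = 6000/3300000000 = 1.81818 μs.
39 queued → 70.9091 μs.
Queuing delay = 70.91 μs.

70.91 μs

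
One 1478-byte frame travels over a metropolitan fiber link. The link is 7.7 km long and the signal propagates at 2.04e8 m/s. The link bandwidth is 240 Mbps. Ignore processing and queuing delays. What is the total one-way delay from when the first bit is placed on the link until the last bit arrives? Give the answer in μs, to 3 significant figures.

87.0 μs

L = 1478 × 8 = 11824 bits.
Transmission delay = L/R = 11824 / 240000000 = 49.2667 μs.
Propagation delay = d/s = 7700 m / 204000000 m/s = 37.7451 μs.
Total = 87.0 μs.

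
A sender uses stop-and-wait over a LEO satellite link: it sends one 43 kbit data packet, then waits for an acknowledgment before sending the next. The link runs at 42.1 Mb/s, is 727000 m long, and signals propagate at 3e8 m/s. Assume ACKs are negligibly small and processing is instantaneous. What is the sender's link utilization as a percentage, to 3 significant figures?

t_tx = L/R = 43000/42100000 = 0.00102138 s.
t_prop = 727000/300000000 = 0.00242333 s; RTT = 0.00484667 s.
Cycle = t_tx + RTT = 0.00586804 s.
Utilization = t_tx / cycle = 0.00102138/0.00586804 = 17.4 %.

17.4 %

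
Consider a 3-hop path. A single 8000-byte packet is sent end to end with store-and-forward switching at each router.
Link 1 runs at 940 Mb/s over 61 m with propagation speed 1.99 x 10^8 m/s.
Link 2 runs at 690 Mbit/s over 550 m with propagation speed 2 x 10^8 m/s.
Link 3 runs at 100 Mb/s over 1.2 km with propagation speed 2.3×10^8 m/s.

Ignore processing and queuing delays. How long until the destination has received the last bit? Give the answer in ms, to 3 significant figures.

L = 8000 × 8 = 64000 bits.
Transmission delays (L/R per hop): 0.0680851, 0.0927536, 0.64 ms; sum = 0.800839 ms.
Propagation delays (d/s per hop): 0.000306533, 0.00275, 0.00521739 ms; sum = 0.00827392 ms.
End-to-end = 0.809 ms.

0.809 ms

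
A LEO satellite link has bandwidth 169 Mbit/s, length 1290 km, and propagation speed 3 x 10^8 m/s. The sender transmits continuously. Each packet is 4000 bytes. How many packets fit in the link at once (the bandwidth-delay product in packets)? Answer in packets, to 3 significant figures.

Propagation delay = 1290000 / 300000000 = 0.0043 s.
BDP = R × t_prop = 169000000 × 0.0043 = 726700 bits.
In packets of 32000 bits: 22.7 packets.

22.7 packets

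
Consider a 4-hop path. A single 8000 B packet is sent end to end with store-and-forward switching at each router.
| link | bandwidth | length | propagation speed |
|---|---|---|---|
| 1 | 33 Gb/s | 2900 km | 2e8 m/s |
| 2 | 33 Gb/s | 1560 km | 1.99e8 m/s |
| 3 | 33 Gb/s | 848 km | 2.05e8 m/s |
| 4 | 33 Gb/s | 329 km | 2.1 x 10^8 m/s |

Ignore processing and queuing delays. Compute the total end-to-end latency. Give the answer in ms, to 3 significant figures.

28.1 ms

L = 8000 × 8 = 64000 bits.
Transmission delay per hop = L/R = 64000/33000000000 = 0.00193939 ms; 4 hops → 0.00775758 ms.
Propagation delays (d/s per hop): 14.5, 7.8392, 4.13659, 1.56667 ms; sum = 28.0424 ms.
End-to-end = 28.1 ms.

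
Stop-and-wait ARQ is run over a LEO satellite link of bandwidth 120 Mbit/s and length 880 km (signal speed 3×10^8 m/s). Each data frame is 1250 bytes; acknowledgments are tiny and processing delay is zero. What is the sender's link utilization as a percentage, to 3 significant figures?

t_tx = L/R = 10000/120000000 = 8.33333e-05 s.
t_prop = 880000/300000000 = 0.00293333 s; RTT = 0.00586667 s.
Cycle = t_tx + RTT = 0.00595 s.
Utilization = t_tx / cycle = 8.33333e-05/0.00595 = 1.40 %.

1.40 %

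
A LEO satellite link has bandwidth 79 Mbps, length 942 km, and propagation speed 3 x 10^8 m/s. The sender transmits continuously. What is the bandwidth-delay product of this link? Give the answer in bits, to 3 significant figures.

248000 bits

Propagation delay = 942000 / 300000000 = 0.00314 s.
BDP = R × t_prop = 79000000 × 0.00314 = 248060 bits.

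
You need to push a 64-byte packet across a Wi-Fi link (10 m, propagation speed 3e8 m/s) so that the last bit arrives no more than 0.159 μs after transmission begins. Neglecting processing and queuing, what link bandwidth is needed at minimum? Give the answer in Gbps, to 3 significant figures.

L = 512 bits.
Propagation delay = 10 / 300000000 = 0.0333333 μs.
Transmission budget = 0.159 − 0.0333333 = 0.125667 μs.
R ≥ L / t_tx = 512 bits / 1.25667e-07 s = 4.07 Gbps.

4.07 Gbps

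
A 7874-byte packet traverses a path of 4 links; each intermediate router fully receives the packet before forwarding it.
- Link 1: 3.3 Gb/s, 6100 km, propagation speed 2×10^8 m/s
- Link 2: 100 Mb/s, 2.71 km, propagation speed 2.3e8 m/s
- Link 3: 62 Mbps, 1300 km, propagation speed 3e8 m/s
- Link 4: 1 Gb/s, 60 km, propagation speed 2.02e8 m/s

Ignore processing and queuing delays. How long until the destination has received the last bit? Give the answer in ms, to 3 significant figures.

L = 7874 × 8 = 62992 bits.
Transmission delays (L/R per hop): 0.0190885, 0.62992, 1.016, 0.062992 ms; sum = 1.728 ms.
Propagation delays (d/s per hop): 30.5, 0.0117826, 4.33333, 0.29703 ms; sum = 35.1421 ms.
End-to-end = 36.9 ms.

36.9 ms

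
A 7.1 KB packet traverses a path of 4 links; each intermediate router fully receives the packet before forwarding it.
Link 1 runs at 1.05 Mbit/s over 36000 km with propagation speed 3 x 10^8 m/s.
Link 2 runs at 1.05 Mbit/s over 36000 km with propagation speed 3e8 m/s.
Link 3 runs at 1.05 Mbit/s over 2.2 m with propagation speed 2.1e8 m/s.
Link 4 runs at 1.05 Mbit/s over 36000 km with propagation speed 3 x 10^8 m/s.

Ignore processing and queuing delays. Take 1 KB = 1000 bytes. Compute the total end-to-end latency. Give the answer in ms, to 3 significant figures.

L = 56800 bits.
Transmission delay per hop = L/R = 56800/1050000 = 54.0952 ms; 4 hops → 216.381 ms.
Propagation delays (d/s per hop): 120, 120, 1.04762e-05, 120 ms; sum = 360 ms.
End-to-end = 576 ms.

576 ms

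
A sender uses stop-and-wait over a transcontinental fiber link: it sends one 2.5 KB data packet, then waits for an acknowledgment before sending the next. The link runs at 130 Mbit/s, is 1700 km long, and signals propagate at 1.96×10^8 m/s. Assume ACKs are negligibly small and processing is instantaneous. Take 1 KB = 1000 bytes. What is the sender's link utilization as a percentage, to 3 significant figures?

0.879 %

t_tx = L/R = 20000/130000000 = 0.000153846 s.
t_prop = 1700000/196000000 = 0.00867347 s; RTT = 0.0173469 s.
Cycle = t_tx + RTT = 0.0175008 s.
Utilization = t_tx / cycle = 0.000153846/0.0175008 = 0.879 %.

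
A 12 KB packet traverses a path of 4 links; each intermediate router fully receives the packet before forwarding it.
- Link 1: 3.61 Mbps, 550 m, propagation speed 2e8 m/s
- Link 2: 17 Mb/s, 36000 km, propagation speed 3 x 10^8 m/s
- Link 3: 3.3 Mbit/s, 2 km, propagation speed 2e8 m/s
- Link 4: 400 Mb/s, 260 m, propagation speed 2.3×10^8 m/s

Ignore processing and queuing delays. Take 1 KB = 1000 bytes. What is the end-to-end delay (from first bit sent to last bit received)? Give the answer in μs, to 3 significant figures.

L = 96000 bits.
Transmission delays (L/R per hop): 26592.8, 5647.06, 29090.9, 240 μs; sum = 61570.8 μs.
Propagation delays (d/s per hop): 2.75, 120000, 10, 1.13043 μs; sum = 120014 μs.
End-to-end = 182000 μs.

182000 μs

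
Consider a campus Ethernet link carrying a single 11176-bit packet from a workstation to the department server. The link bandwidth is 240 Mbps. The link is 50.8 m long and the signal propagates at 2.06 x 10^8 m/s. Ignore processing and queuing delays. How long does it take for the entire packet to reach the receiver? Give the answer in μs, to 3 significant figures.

Transmission delay = L/R = 11176 / 240000000 = 46.5667 μs.
Propagation delay = d/s = 50.8 m / 206000000 m/s = 0.246602 μs.
Total = 46.8 μs.

46.8 μs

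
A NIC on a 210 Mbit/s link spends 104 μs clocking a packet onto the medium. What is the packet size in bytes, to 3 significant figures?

L = R × t_tx = 210000000 b/s × 0.000104 s = 21840 bits.
In bytes: 21840 / 8 = 2730 bytes.

2730 bytes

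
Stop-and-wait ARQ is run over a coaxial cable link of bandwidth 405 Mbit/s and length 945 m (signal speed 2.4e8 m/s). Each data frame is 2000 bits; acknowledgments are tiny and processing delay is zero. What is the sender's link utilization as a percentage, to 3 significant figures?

38.5 %

t_tx = L/R = 2000/405000000 = 4.93827e-06 s.
t_prop = 945/240000000 = 3.9375e-06 s; RTT = 7.875e-06 s.
Cycle = t_tx + RTT = 1.28133e-05 s.
Utilization = t_tx / cycle = 4.93827e-06/1.28133e-05 = 38.5 %.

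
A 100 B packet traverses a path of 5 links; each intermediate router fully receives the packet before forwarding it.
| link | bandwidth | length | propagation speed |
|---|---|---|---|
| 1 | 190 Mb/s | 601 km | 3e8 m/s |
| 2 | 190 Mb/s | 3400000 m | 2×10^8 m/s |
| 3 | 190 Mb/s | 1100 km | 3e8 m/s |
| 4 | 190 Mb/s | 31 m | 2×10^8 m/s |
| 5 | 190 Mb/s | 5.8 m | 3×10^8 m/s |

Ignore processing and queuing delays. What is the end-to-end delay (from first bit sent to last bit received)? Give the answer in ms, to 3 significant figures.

22.7 ms

L = 100 × 8 = 800 bits.
Transmission delay per hop = L/R = 800/190000000 = 0.00421053 ms; 5 hops → 0.0210526 ms.
Propagation delays (d/s per hop): 2.00333, 17, 3.66667, 0.000155, 1.93333e-05 ms; sum = 22.6702 ms.
End-to-end = 22.7 ms.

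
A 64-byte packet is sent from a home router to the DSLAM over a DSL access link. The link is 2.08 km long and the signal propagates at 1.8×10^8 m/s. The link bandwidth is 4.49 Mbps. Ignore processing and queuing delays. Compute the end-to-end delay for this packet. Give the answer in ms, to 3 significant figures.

L = 64 × 8 = 512 bits.
Transmission delay = L/R = 512 / 4490000 = 0.114031 ms.
Propagation delay = d/s = 2080 m / 180000000 m/s = 0.0115556 ms.
Total = 0.126 ms.

0.126 ms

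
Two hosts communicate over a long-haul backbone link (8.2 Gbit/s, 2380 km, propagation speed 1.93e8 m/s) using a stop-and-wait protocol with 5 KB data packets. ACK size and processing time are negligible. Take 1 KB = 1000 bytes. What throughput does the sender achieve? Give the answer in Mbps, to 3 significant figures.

1.62 Mbps

t_tx = L/R = 40000/8.2e+09 = 4.87805e-06 s.
t_prop = 2380000/193000000 = 0.0123316 s; RTT = 0.0246632 s.
Cycle = t_tx + RTT = 0.0246681 s.
Throughput = L / cycle = 40000 / 0.0246681 = 1.62 Mbps.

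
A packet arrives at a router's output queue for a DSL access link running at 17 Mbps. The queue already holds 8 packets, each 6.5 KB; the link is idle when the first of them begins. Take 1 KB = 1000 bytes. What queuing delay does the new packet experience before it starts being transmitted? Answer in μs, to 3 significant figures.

24500 μs

Each queued packet: L/R = 52000/17000000 = 3058.82 μs.
8 queued → 24470.6 μs.
Queuing delay = 24500 μs.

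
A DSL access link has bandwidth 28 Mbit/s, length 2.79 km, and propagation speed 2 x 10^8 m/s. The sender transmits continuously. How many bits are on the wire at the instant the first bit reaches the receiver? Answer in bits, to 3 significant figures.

Propagation delay = 2790 / 200000000 = 1.395e-05 s.
BDP = R × t_prop = 28000000 × 1.395e-05 = 390.6 bits.

391 bits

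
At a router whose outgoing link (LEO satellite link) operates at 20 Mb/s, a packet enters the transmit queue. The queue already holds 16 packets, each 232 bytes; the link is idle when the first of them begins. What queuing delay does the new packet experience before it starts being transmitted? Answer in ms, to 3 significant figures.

Each queued packet: L/R = 1856/20000000 = 0.0928 ms.
16 queued → 1.4848 ms.
Queuing delay = 1.48 ms.

1.48 ms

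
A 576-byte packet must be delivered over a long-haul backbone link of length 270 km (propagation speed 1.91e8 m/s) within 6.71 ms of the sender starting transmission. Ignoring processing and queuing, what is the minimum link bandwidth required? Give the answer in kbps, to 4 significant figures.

L = 4608 bits.
Propagation delay = 270000 / 191000000 = 1.41361 ms.
Transmission budget = 6.71 − 1.41361 = 5.29639 ms.
R ≥ L / t_tx = 4608 bits / 0.00529639 s = 870.0 kbps.

870.0 kbps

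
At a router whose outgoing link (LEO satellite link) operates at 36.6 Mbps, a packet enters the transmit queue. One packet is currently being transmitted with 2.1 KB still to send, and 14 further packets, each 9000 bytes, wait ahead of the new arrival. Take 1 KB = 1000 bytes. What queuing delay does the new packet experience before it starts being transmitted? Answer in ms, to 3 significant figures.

28.0 ms

Each queued packet: L/R = 72000/36600000 = 1.96721 ms.
14 queued → 27.541 ms.
Plus remaining 16800 bits of current packet: 0.459016 ms.
Queuing delay = 28.0 ms.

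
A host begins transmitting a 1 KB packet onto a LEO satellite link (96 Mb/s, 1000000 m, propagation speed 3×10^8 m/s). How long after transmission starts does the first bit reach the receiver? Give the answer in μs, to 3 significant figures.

First bit experiences only propagation delay: d/s = 1000000/300000000 = 3330 μs.

3330 μs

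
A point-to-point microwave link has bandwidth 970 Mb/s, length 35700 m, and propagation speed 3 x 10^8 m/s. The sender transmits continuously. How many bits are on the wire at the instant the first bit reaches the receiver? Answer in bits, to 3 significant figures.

115000 bits

Propagation delay = 35700 / 300000000 = 0.000119 s.
BDP = R × t_prop = 970000000 × 0.000119 = 115430 bits.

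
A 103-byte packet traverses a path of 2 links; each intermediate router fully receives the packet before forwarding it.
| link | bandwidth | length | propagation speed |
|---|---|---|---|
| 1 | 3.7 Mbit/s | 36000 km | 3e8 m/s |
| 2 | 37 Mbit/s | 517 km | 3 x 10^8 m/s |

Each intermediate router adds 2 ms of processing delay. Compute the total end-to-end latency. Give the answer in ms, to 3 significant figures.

124 ms

L = 103 × 8 = 824 bits.
Transmission delays (L/R per hop): 0.222703, 0.0222703 ms; sum = 0.244973 ms.
Propagation delays (d/s per hop): 120, 1.72333 ms; sum = 121.723 ms.
Processing at 1 router(s): 1 × 2 ms = 2 ms.
End-to-end = 124 ms.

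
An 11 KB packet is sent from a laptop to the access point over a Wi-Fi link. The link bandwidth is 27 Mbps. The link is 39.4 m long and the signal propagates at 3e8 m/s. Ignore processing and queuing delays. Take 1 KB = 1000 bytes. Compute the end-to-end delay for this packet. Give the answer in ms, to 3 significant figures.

L = 88000 bits.
Transmission delay = L/R = 88000 / 27000000 = 3.25926 ms.
Propagation delay = d/s = 39.4 m / 300000000 m/s = 0.000131333 ms.
Total = 3.26 ms.

3.26 ms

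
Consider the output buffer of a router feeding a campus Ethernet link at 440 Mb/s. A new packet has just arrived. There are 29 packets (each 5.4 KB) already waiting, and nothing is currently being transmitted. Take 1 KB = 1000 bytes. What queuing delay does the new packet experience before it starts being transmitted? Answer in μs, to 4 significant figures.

Each queued packet: L/R = 43200/440000000 = 98.1818 μs.
29 queued → 2847.27 μs.
Queuing delay = 2847 μs.

2847 μs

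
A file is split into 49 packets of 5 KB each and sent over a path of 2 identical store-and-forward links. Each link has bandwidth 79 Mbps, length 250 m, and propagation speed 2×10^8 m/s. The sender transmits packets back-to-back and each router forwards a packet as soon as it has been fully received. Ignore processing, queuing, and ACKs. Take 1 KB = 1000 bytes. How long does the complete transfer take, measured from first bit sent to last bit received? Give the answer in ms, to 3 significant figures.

Per-hop transmission t_tx = L/R = 40000/79000000 = 0.506329 ms.
Per-hop propagation t_prop = 250/200000000 = 0.00125 ms.
Pipeline fill: first packet needs 2·t_tx to clear all hops; remaining 48 packets each add one t_tx.
Total = (2+49-1)·t_tx + 2·t_prop = 50·0.506329 + 2·0.00125 = 25.3 ms.

25.3 ms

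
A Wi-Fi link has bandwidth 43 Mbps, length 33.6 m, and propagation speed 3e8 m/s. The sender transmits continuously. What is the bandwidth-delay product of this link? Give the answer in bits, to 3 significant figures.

Propagation delay = 33.6 / 300000000 = 1.12e-07 s.
BDP = R × t_prop = 43000000 × 1.12e-07 = 4.816 bits.

4.82 bits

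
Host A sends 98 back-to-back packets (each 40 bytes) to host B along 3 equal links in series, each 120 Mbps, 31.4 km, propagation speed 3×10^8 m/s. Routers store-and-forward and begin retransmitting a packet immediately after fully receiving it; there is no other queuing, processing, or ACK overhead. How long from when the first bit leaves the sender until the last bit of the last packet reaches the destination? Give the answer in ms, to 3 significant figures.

0.581 ms

Per-hop transmission t_tx = L/R = 320/120000000 = 0.00266667 ms.
Per-hop propagation t_prop = 31400/300000000 = 0.104667 ms.
Pipeline fill: first packet needs 3·t_tx to clear all hops; remaining 97 packets each add one t_tx.
Total = (3+98-1)·t_tx + 3·t_prop = 100·0.00266667 + 3·0.104667 = 0.581 ms.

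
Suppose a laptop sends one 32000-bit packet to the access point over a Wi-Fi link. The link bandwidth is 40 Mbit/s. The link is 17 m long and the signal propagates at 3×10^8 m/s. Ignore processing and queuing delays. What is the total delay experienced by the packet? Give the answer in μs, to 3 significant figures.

800 μs

Transmission delay = L/R = 32000 / 40000000 = 800 μs.
Propagation delay = d/s = 17 m / 300000000 m/s = 0.0566667 μs.
Total = 800 μs.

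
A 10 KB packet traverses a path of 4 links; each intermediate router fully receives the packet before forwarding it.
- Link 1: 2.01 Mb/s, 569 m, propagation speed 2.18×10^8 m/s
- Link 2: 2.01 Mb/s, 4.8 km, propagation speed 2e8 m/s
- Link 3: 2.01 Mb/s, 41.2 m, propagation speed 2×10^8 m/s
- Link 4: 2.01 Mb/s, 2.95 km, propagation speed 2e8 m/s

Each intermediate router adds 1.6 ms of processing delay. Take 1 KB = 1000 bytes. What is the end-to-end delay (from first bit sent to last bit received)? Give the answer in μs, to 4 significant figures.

L = 80000 bits.
Transmission delay per hop = L/R = 80000/2.01e+06 = 39801 μs; 4 hops → 159204 μs.
Propagation delays (d/s per hop): 2.61009, 24, 0.206, 14.75 μs; sum = 41.5661 μs.
Processing at 3 router(s): 3 × 1.6 ms = 4800 μs.
End-to-end = 164000 μs.

164000 μs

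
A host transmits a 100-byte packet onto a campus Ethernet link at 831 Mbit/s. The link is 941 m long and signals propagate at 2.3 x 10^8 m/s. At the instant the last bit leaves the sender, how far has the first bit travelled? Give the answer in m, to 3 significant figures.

t_tx = L/R = 800/831000000 = 9.62696e-07 s.
Distance = s × t_tx = 2.3e+08 × 9.62696e-07 = 221 m.

221 m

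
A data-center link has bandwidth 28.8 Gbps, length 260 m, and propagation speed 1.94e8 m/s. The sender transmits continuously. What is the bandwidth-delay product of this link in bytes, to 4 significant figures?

4825 bytes

Propagation delay = 260 / 194000000 = 1.34021e-06 s.
BDP = R × t_prop = 28800000000 × 1.34021e-06 = 38597.9 bits.
In bytes: 38597.9/8 = 4825 bytes.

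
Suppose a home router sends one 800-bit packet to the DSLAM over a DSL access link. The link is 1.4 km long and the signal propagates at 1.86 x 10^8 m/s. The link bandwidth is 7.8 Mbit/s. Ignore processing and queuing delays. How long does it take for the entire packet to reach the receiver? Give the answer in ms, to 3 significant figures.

0.110 ms

Transmission delay = L/R = 800 / 7800000 = 0.102564 ms.
Propagation delay = d/s = 1400 m / 186000000 m/s = 0.00752688 ms.
Total = 0.110 ms.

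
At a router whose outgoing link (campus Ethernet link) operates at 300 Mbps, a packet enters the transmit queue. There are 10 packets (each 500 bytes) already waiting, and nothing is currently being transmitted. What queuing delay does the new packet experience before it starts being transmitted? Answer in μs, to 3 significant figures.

Each queued packet: L/R = 4000/300000000 = 13.3333 μs.
10 queued → 133.333 μs.
Queuing delay = 133 μs.

133 μs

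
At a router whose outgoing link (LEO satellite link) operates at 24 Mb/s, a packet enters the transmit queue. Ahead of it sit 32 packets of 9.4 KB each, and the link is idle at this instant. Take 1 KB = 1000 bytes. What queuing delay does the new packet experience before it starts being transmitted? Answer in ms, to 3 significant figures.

100 ms

Each queued packet: L/R = 75200/24000000 = 3.13333 ms.
32 queued → 100.267 ms.
Queuing delay = 100 ms.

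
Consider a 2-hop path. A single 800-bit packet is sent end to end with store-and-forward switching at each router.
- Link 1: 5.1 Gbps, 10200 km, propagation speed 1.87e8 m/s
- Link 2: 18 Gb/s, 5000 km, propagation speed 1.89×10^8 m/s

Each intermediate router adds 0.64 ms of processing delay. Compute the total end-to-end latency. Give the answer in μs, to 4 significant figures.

81640 μs

Transmission delays (L/R per hop): 0.156863, 0.0444444 μs; sum = 0.201307 μs.
Propagation delays (d/s per hop): 54545.5, 26455 μs; sum = 81000.5 μs.
Processing at 1 router(s): 1 × 0.64 ms = 640 μs.
End-to-end = 81640 μs.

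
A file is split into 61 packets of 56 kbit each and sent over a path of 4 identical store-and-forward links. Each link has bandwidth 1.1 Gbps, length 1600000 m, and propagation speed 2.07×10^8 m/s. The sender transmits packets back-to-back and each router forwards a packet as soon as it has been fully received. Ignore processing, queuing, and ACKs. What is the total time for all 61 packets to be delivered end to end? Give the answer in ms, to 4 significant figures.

34.18 ms

Per-hop transmission t_tx = L/R = 56000/1100000000 = 0.0509091 ms.
Per-hop propagation t_prop = 1600000/2.07e+08 = 7.72947 ms.
Pipeline fill: first packet needs 4·t_tx to clear all hops; remaining 60 packets each add one t_tx.
Total = (4+61-1)·t_tx + 4·t_prop = 64·0.0509091 + 4·7.72947 = 34.18 ms.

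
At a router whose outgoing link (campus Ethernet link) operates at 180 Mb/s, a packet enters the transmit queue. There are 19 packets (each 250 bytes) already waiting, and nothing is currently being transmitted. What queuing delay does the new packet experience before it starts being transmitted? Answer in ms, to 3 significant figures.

Each queued packet: L/R = 2000/180000000 = 0.0111111 ms.
19 queued → 0.211111 ms.
Queuing delay = 0.211 ms.

0.211 ms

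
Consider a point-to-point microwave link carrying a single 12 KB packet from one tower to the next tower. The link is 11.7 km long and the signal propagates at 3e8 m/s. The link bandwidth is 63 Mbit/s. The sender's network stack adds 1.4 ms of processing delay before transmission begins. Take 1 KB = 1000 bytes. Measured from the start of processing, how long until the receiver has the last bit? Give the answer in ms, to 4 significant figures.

L = 96000 bits.
Transmission delay = L/R = 96000 / 63000000 = 1.52381 ms.
Propagation delay = d/s = 11700 m / 300000000 m/s = 0.039 ms.
Plus processing delay 1.4 ms = 1.4 ms.
Total = 2.963 ms.

2.963 ms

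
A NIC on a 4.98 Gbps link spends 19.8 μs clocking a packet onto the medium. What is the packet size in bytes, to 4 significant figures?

12330 bytes

L = R × t_tx = 4980000000 b/s × 1.98e-05 s = 98604 bits.
In bytes: 98604 / 8 = 12330 bytes.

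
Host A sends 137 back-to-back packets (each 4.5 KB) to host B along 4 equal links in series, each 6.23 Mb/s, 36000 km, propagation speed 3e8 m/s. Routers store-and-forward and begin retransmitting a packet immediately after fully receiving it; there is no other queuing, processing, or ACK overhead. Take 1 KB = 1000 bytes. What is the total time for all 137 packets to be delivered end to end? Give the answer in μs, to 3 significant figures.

Per-hop transmission t_tx = L/R = 36000/6230000 = 5778.49 μs.
Per-hop propagation t_prop = 36000000/300000000 = 120000 μs.
Pipeline fill: first packet needs 4·t_tx to clear all hops; remaining 136 packets each add one t_tx.
Total = (4+137-1)·t_tx + 4·t_prop = 140·5778.49 + 4·120000 = 1290000 μs.

1290000 μs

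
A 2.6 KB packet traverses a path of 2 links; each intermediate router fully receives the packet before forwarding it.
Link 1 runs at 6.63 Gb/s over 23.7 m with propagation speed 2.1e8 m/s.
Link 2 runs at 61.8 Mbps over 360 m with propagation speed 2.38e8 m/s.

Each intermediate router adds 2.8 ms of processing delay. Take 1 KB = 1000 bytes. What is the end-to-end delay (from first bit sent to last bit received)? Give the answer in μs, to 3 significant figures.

3140 μs

L = 20800 bits.
Transmission delays (L/R per hop): 3.13725, 336.57 μs; sum = 339.707 μs.
Propagation delays (d/s per hop): 0.112857, 1.51261 μs; sum = 1.62546 μs.
Processing at 1 router(s): 1 × 2.8 ms = 2800 μs.
End-to-end = 3140 μs.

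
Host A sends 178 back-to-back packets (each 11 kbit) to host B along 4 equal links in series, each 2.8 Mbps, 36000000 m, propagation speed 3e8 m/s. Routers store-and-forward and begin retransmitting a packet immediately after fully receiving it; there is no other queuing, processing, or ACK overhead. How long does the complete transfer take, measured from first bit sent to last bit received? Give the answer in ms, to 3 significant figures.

1190 ms

Per-hop transmission t_tx = L/R = 11000/2800000 = 3.92857 ms.
Per-hop propagation t_prop = 36000000/300000000 = 120 ms.
Pipeline fill: first packet needs 4·t_tx to clear all hops; remaining 177 packets each add one t_tx.
Total = (4+178-1)·t_tx + 4·t_prop = 181·3.92857 + 4·120 = 1190 ms.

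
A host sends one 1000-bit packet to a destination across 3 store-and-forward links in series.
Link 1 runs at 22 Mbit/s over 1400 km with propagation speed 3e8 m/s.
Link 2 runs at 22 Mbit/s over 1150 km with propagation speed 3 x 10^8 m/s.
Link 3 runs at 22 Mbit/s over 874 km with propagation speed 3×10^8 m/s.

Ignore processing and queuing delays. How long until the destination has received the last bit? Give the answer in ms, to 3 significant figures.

11.5 ms

Transmission delay per hop = L/R = 1000/22000000 = 0.0454545 ms; 3 hops → 0.136364 ms.
Propagation delays (d/s per hop): 4.66667, 3.83333, 2.91333 ms; sum = 11.4133 ms.
End-to-end = 11.5 ms.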